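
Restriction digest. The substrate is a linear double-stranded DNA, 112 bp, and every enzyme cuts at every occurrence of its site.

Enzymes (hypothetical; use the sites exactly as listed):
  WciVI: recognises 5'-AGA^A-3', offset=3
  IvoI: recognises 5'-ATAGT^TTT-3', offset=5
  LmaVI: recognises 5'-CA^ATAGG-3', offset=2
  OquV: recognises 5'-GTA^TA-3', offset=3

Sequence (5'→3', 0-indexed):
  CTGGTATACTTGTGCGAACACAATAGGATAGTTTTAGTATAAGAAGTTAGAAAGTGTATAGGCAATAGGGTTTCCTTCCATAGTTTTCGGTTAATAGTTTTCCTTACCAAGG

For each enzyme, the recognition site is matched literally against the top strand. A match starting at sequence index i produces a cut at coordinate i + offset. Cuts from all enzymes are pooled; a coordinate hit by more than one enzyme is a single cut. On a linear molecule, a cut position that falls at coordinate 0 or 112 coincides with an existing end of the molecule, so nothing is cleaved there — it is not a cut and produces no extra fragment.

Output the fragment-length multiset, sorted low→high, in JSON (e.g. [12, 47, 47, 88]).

Scan for sites:
  WciVI (AGAA, off=3): starts [41, 48] → cuts [44, 51]
  IvoI (ATAGTTTT, off=5): starts [27, 79, 93] → cuts [32, 84, 98]
  LmaVI (CAATAGG, off=2): starts [20, 62] → cuts [22, 64]
  OquV (GTATA, off=3): starts [3, 36, 55] → cuts [6, 39, 58]

All cut coordinates (distinct, sorted): [6, 22, 32, 39, 44, 51, 58, 64, 84, 98]

Fragment lengths:
  [0,6): 6 bp
  [6,22): 16 bp
  [22,32): 10 bp
  [32,39): 7 bp
  [39,44): 5 bp
  [44,51): 7 bp
  [51,58): 7 bp
  [58,64): 6 bp
  [64,84): 20 bp
  [84,98): 14 bp
  [98,112): 14 bp

[5,6,6,7,7,7,10,14,14,16,20]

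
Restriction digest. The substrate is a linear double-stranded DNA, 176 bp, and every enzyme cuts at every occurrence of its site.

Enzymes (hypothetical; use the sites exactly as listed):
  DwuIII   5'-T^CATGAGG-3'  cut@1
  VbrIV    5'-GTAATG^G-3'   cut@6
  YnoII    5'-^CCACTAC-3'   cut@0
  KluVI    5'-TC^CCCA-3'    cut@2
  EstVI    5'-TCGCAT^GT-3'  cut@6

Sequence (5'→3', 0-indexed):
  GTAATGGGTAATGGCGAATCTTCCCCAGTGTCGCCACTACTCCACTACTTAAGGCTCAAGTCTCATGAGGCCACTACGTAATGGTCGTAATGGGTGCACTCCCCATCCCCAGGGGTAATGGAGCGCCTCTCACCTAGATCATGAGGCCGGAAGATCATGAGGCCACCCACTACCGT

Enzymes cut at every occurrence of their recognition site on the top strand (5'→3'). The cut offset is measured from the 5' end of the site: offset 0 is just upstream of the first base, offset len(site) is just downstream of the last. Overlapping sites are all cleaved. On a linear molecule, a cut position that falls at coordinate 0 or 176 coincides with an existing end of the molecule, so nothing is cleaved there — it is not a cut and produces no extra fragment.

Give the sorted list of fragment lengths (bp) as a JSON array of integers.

Site scan:
  DwuIII (TCATGAGG, off=1): starts [62, 138, 154] → cuts [63, 139, 155]
  VbrIV (GTAATGG, off=6): starts [0, 7, 77, 86, 114] → cuts [6, 13, 83, 92, 120]
  YnoII (CCACTAC, off=0): starts [33, 41, 70, 166] → cuts [33, 41, 70, 166]
  KluVI (TCCCCA, off=2): starts [21, 99, 105] → cuts [23, 101, 107]
  EstVI (TCGCATGT, off=6): no sites

Pooled cuts: [6, 13, 23, 33, 41, 63, 70, 83, 92, 101, 107, 120, 139, 155, 166]

Fragments:
  [0,6): 6 bp
  [6,13): 7 bp
  [13,23): 10 bp
  [23,33): 10 bp
  [33,41): 8 bp
  [41,63): 22 bp
  [63,70): 7 bp
  [70,83): 13 bp
  [83,92): 9 bp
  [92,101): 9 bp
  [101,107): 6 bp
  [107,120): 13 bp
  [120,139): 19 bp
  [139,155): 16 bp
  [155,166): 11 bp
  [166,176): 10 bp

[6,6,7,7,8,9,9,10,10,10,11,13,13,16,19,22]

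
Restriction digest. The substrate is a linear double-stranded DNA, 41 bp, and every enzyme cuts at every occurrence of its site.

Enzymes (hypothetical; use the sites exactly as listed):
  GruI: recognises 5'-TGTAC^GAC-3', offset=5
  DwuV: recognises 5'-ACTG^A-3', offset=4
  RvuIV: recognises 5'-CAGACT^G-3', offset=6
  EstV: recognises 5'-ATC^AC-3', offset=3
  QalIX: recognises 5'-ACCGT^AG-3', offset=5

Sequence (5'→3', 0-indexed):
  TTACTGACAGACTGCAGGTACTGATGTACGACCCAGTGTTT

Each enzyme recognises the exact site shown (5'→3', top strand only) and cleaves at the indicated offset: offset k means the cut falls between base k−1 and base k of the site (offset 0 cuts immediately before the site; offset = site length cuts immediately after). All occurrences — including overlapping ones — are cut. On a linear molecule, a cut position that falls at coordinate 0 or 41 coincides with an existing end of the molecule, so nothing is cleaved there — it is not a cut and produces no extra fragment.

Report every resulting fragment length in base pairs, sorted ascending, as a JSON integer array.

Scan for sites:
  GruI (TGTACGAC, off=5): starts [24] → cuts [29]
  DwuV (ACTGA, off=4): starts [2, 19] → cuts [6, 23]
  RvuIV (CAGACTG, off=6): starts [7] → cuts [13]
  EstV (ATCAC, off=3): no sites
  QalIX (ACCGTAG, off=5): no sites

Pooled cuts: [6, 13, 23, 29]

Fragments:
  [0,6): 6 bp
  [6,13): 7 bp
  [13,23): 10 bp
  [23,29): 6 bp
  [29,41): 12 bp

[6,6,7,10,12]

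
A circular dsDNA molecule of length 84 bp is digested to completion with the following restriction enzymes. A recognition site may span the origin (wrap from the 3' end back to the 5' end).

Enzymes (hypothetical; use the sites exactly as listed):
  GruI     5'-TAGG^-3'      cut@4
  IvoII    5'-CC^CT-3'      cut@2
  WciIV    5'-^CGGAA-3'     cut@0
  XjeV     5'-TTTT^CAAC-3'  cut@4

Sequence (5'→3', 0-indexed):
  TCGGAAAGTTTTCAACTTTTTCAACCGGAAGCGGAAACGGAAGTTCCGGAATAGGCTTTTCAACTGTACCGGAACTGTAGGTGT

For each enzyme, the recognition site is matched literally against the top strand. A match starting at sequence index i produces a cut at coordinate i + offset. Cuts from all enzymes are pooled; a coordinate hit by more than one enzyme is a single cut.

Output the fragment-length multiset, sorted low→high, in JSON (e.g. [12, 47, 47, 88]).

Site scan:
  GruI (TAGG, off=4): starts [51, 77] → cuts [55, 81]
  IvoII (CCCT, off=2): no sites
  WciIV (CGGAA, off=0): starts [1, 25, 31, 37, 46, 69] → cuts [1, 25, 31, 37, 46, 69]
  XjeV (TTTTCAAC, off=4): starts [8, 17, 56] → cuts [12, 21, 60]

All cut coordinates (distinct, sorted): [1, 12, 21, 25, 31, 37, 46, 55, 60, 69, 81]

Fragments:
  1→12: 11 bp
  12→21: 9 bp
  21→25: 4 bp
  25→31: 6 bp
  31→37: 6 bp
  37→46: 9 bp
  46→55: 9 bp
  55→60: 5 bp
  60→69: 9 bp
  69→81: 12 bp
  81→1 (wrap): 84-81+1 = 4 bp

[4,4,5,6,6,9,9,9,9,11,12]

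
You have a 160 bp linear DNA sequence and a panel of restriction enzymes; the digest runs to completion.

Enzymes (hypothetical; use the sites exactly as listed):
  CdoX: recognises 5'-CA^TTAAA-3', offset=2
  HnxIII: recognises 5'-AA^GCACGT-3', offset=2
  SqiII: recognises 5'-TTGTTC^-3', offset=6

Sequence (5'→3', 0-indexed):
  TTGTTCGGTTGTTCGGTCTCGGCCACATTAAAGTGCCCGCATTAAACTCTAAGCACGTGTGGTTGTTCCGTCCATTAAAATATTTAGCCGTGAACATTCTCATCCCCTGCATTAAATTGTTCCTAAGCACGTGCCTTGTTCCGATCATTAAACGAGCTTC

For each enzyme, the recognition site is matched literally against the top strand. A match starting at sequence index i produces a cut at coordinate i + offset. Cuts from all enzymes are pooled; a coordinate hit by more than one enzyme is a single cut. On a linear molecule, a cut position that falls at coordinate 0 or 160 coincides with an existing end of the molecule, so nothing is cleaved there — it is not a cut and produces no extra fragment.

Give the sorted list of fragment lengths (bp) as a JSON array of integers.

Scan for sites:
  CdoX (CATTAAA, off=2): starts [25, 39, 72, 109, 145] → cuts [27, 41, 74, 111, 147]
  HnxIII (AAGCACGT, off=2): starts [50, 124] → cuts [52, 126]
  SqiII (TTGTTC, off=6): starts [0, 8, 62, 116, 135] → cuts [6, 14, 68, 122, 141]

Pooled cuts: [6, 14, 27, 41, 52, 68, 74, 111, 122, 126, 141, 147]

Fragments:
  [0,6): 6 bp
  [6,14): 8 bp
  [14,27): 13 bp
  [27,41): 14 bp
  [41,52): 11 bp
  [52,68): 16 bp
  [68,74): 6 bp
  [74,111): 37 bp
  [111,122): 11 bp
  [122,126): 4 bp
  [126,141): 15 bp
  [141,147): 6 bp
  [147,160): 13 bp

[4,6,6,6,8,11,11,13,13,14,15,16,37]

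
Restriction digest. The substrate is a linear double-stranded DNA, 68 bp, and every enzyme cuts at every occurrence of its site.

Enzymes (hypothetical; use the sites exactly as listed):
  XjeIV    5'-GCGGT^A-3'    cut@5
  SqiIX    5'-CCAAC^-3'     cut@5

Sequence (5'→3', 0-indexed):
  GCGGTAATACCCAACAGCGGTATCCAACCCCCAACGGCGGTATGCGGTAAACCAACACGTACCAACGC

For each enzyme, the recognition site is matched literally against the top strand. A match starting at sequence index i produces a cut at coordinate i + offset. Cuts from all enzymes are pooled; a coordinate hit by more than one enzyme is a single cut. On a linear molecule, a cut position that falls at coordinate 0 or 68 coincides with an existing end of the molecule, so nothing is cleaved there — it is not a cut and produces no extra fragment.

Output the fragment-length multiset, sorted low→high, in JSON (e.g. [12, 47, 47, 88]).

[2,5,6,6,7,7,7,8,10,10]

Scan for sites:
  XjeIV GCGGTA/5: at [0, 16, 36, 43] ⇒ [5, 21, 41, 48]
  SqiIX CCAAC/5: at [10, 23, 30, 51, 61] ⇒ [15, 28, 35, 56, 66]

All cut coordinates (distinct, sorted): [5, 15, 21, 28, 35, 41, 48, 56, 66]

Fragments:
  [0,5): 5 bp
  [5,15): 10 bp
  [15,21): 6 bp
  [21,28): 7 bp
  [28,35): 7 bp
  [35,41): 6 bp
  [41,48): 7 bp
  [48,56): 8 bp
  [56,66): 10 bp
  [66,68): 2 bp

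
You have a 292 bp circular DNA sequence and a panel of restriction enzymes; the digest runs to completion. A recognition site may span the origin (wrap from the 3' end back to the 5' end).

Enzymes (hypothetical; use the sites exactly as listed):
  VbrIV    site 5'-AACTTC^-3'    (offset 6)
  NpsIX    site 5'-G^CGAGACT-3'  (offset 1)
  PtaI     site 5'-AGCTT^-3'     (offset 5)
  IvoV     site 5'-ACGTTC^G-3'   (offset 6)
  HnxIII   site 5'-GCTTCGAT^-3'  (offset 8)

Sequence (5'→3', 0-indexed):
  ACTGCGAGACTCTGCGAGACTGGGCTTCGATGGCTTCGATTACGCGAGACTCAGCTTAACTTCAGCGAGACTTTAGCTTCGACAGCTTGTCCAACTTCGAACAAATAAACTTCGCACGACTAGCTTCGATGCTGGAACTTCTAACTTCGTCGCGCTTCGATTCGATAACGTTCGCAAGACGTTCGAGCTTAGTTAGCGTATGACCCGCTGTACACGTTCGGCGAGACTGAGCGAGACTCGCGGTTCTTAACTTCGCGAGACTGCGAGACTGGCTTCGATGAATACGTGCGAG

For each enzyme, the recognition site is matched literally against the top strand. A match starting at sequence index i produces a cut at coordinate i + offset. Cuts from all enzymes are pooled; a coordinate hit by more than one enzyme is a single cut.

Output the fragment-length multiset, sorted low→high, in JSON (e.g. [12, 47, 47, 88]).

Per-enzyme occurrences:
  VbrIV (AACTTC, off=6): starts [57, 92, 107, 135, 142, 248] → cuts [63, 98, 113, 141, 148, 254]
  NpsIX (GCGAGACT, off=1): starts [3, 13, 43, 64, 220, 230, 254, 262, 287] → cuts [4, 14, 44, 65, 221, 231, 255, 263, 288]
  PtaI (AGCTT, off=5): starts [52, 74, 83, 121, 185] → cuts [57, 79, 88, 126, 190]
  IvoV (ACGTTCG, off=6): starts [167, 178, 213] → cuts [173, 184, 219]
  HnxIII (GCTTCGAT, off=8): starts [23, 32, 122, 153, 271] → cuts [31, 40, 130, 161, 279]

Pooled cuts: [4, 14, 31, 40, 44, 57, 63, 65, 79, 88, 98, 113, 126, 130, 141, 148, 161, 173, 184, 190, 219, 221, 231, 254, 255, 263, 279, 288]

Fragment lengths:
  4→14: 10 bp
  14→31: 17 bp
  31→40: 9 bp
  40→44: 4 bp
  44→57: 13 bp
  57→63: 6 bp
  63→65: 2 bp
  65→79: 14 bp
  79→88: 9 bp
  88→98: 10 bp
  98→113: 15 bp
  113→126: 13 bp
  126→130: 4 bp
  130→141: 11 bp
  141→148: 7 bp
  148→161: 13 bp
  161→173: 12 bp
  173→184: 11 bp
  184→190: 6 bp
  190→219: 29 bp
  219→221: 2 bp
  221→231: 10 bp
  231→254: 23 bp
  254→255: 1 bp
  255→263: 8 bp
  263→279: 16 bp
  279→288: 9 bp
  288→4 (wrap): 292-288+4 = 8 bp

[1,2,2,4,4,6,6,7,8,8,9,9,9,10,10,10,11,11,12,13,13,13,14,15,16,17,23,29]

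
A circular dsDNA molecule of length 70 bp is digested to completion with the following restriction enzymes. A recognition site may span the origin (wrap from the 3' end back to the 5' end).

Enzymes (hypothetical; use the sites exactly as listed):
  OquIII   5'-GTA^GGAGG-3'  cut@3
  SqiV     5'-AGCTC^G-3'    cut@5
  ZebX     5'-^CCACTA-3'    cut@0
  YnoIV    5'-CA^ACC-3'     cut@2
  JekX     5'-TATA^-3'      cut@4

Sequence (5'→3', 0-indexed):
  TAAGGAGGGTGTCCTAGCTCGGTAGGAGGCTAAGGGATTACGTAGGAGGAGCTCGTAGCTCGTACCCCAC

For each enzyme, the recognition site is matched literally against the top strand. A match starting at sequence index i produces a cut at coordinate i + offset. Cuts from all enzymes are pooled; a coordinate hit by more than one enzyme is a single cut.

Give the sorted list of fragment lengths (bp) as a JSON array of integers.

Per-enzyme occurrences:
  OquIII GTAGGAGG/3: at [21, 41] ⇒ [24, 44]
  SqiV AGCTCG/5: at [15, 49, 56] ⇒ [20, 54, 61]
  ZebX CCACTA/0: at [66] ⇒ [66]
  YnoIV (CAACC, off=2): no sites
  JekX (TATA, off=4): no sites

All cut coordinates (distinct, sorted): [20, 24, 44, 54, 61, 66]

Fragments:
  20→24: 4 bp
  24→44: 20 bp
  44→54: 10 bp
  54→61: 7 bp
  61→66: 5 bp
  66→20 (wrap): 70-66+20 = 24 bp

[4,5,7,10,20,24]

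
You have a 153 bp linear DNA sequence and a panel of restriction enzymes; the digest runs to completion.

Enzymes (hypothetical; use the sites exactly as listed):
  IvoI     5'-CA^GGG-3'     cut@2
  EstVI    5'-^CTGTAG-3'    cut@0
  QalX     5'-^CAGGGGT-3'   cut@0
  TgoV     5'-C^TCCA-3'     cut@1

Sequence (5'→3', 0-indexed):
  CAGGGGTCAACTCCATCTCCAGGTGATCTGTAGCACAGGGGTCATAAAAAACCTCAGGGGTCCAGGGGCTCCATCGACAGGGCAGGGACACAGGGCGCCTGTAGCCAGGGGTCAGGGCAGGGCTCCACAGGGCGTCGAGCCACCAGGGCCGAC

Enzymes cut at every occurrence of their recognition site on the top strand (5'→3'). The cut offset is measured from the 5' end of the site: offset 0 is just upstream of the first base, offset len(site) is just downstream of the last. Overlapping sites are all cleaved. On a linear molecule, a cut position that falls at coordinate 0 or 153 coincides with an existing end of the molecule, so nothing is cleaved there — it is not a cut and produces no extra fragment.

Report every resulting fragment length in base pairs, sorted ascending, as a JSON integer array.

[2,2,2,2,4,5,5,5,6,6,6,7,7,8,8,8,8,9,10,10,16,17]

Per-enzyme occurrences:
  IvoI (CAGGG, off=2): starts [0, 35, 54, 62, 77, 82, 90, 105, 112, 117, 127, 143] → cuts [2, 37, 56, 64, 79, 84, 92, 107, 114, 119, 129, 145]
  EstVI (CTGTAG, off=0): starts [27, 98] → cuts [27, 98]
  QalX (CAGGGGT, off=0): starts [0, 35, 54, 105] → cuts [35, 54, 105] (position 0 is a terminus of the linear molecule — no cut)
  TgoV (CTCCA, off=1): starts [10, 16, 68, 122] → cuts [11, 17, 69, 123]

Pooled cuts: [2, 11, 17, 27, 35, 37, 54, 56, 64, 69, 79, 84, 92, 98, 105, 107, 114, 119, 123, 129, 145]

Fragments:
  [0,2): 2 bp
  [2,11): 9 bp
  [11,17): 6 bp
  [17,27): 10 bp
  [27,35): 8 bp
  [35,37): 2 bp
  [37,54): 17 bp
  [54,56): 2 bp
  [56,64): 8 bp
  [64,69): 5 bp
  [69,79): 10 bp
  [79,84): 5 bp
  [84,92): 8 bp
  [92,98): 6 bp
  [98,105): 7 bp
  [105,107): 2 bp
  [107,114): 7 bp
  [114,119): 5 bp
  [119,123): 4 bp
  [123,129): 6 bp
  [129,145): 16 bp
  [145,153): 8 bp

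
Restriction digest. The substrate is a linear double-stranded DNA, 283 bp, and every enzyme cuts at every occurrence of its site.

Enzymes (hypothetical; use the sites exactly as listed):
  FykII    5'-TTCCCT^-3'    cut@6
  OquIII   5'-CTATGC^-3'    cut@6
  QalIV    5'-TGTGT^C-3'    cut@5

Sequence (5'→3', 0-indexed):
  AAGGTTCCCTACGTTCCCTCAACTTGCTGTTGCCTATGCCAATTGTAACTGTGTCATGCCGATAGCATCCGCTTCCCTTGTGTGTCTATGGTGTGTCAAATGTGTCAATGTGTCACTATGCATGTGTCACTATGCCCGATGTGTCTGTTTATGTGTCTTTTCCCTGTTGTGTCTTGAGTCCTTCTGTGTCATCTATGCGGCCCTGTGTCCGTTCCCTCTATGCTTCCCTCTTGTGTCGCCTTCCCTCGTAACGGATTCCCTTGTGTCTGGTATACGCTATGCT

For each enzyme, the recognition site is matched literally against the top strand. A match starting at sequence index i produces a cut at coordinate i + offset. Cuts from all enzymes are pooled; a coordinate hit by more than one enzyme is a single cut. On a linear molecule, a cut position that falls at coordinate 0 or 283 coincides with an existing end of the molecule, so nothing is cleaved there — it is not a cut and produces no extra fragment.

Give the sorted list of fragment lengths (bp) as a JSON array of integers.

[1,5,6,6,6,7,7,7,8,8,8,9,9,9,9,9,9,10,10,10,11,12,15,15,16,17,20,24]

Site scan:
  FykII (TTCCCT, off=6): starts [4, 13, 72, 159, 211, 223, 240, 255] → cuts [10, 19, 78, 165, 217, 229, 246, 261]
  OquIII (CTATGC, off=6): starts [33, 115, 129, 192, 217, 276] → cuts [39, 121, 135, 198, 223, 282]
  QalIV (TGTGTC, off=5): starts [49, 80, 91, 100, 108, 122, 139, 151, 167, 184, 203, 231, 261] → cuts [54, 85, 96, 105, 113, 127, 144, 156, 172, 189, 208, 236, 266]

Pooled cuts: [10, 19, 39, 54, 78, 85, 96, 105, 113, 121, 127, 135, 144, 156, 165, 172, 189, 198, 208, 217, 223, 229, 236, 246, 261, 266, 282]

Fragment lengths:
  [0,10): 10 bp
  [10,19): 9 bp
  [19,39): 20 bp
  [39,54): 15 bp
  [54,78): 24 bp
  [78,85): 7 bp
  [85,96): 11 bp
  [96,105): 9 bp
  [105,113): 8 bp
  [113,121): 8 bp
  [121,127): 6 bp
  [127,135): 8 bp
  [135,144): 9 bp
  [144,156): 12 bp
  [156,165): 9 bp
  [165,172): 7 bp
  [172,189): 17 bp
  [189,198): 9 bp
  [198,208): 10 bp
  [208,217): 9 bp
  [217,223): 6 bp
  [223,229): 6 bp
  [229,236): 7 bp
  [236,246): 10 bp
  [246,261): 15 bp
  [261,266): 5 bp
  [266,282): 16 bp
  [282,283): 1 bp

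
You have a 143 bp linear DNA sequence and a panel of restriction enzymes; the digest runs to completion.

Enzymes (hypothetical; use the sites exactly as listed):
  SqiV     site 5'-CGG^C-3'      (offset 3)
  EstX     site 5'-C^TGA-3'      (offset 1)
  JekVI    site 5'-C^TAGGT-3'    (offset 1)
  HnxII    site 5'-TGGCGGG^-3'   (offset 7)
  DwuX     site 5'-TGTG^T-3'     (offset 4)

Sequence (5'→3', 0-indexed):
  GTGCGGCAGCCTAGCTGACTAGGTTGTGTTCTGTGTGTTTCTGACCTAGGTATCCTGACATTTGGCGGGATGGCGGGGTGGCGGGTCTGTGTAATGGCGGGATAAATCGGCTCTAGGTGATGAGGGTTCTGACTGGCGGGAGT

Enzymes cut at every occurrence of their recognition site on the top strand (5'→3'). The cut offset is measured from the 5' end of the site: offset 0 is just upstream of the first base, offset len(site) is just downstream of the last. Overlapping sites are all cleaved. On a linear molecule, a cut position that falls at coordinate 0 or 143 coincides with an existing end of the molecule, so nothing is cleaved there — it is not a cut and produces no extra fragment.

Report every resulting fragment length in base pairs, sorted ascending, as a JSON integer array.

[2,3,3,4,4,5,6,6,7,8,8,9,9,9,9,10,11,14,16]

Per-enzyme occurrences:
  SqiV CGGC/3: at [3, 107] ⇒ [6, 110]
  EstX CTGA/1: at [14, 40, 54, 128] ⇒ [15, 41, 55, 129]
  JekVI CTAGGT/1: at [18, 45, 112] ⇒ [19, 46, 113]
  HnxII TGGCGGG/7: at [62, 70, 78, 94, 133] ⇒ [69, 77, 85, 101, 140]
  DwuX TGTGT/4: at [24, 31, 33, 87] ⇒ [28, 35, 37, 91]

All cut coordinates (distinct, sorted): [6, 15, 19, 28, 35, 37, 41, 46, 55, 69, 77, 85, 91, 101, 110, 113, 129, 140]

Fragment lengths:
  [0,6): 6 bp
  [6,15): 9 bp
  [15,19): 4 bp
  [19,28): 9 bp
  [28,35): 7 bp
  [35,37): 2 bp
  [37,41): 4 bp
  [41,46): 5 bp
  [46,55): 9 bp
  [55,69): 14 bp
  [69,77): 8 bp
  [77,85): 8 bp
  [85,91): 6 bp
  [91,101): 10 bp
  [101,110): 9 bp
  [110,113): 3 bp
  [113,129): 16 bp
  [129,140): 11 bp
  [140,143): 3 bp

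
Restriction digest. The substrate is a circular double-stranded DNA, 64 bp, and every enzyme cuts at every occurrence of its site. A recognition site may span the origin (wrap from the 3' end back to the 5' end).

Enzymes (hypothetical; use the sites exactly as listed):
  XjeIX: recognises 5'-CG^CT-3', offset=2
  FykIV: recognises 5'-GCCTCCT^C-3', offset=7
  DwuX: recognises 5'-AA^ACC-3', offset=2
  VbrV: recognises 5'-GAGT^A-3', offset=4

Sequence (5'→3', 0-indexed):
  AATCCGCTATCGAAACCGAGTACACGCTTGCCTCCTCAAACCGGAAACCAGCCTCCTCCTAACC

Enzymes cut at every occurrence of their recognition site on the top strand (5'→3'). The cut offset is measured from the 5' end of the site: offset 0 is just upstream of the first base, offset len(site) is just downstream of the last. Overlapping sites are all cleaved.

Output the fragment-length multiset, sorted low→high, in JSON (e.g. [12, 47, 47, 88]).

Scan for sites:
  XjeIX CGCT/2: at [4, 24] ⇒ [6, 26]
  FykIV GCCTCCTC/7: at [29, 50] ⇒ [36, 57]
  DwuX AAACC/2: at [12, 37, 44] ⇒ [14, 39, 46]
  VbrV GAGTA/4: at [17] ⇒ [21]

Pooled cuts: [6, 14, 21, 26, 36, 39, 46, 57]

Fragments:
  6→14: 8 bp
  14→21: 7 bp
  21→26: 5 bp
  26→36: 10 bp
  36→39: 3 bp
  39→46: 7 bp
  46→57: 11 bp
  57→6 (wrap): 64-57+6 = 13 bp

[3,5,7,7,8,10,11,13]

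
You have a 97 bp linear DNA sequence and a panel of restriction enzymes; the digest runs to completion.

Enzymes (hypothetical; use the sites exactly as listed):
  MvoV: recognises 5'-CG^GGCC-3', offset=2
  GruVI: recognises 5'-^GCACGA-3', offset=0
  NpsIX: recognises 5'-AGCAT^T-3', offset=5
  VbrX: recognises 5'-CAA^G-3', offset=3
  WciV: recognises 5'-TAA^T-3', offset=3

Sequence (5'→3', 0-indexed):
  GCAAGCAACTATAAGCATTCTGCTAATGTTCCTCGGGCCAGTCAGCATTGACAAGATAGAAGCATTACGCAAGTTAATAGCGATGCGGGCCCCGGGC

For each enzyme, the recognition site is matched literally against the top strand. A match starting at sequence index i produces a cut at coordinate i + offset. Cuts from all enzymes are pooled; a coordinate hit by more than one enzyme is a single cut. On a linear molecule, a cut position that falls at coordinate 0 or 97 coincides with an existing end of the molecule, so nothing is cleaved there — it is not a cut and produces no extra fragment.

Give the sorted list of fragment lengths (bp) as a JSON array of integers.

[4,5,6,7,8,9,10,10,11,13,14]

Per-enzyme occurrences:
  MvoV CGGGCC/2: at [33, 85] ⇒ [35, 87]
  GruVI (GCACGA, off=0): no sites
  NpsIX AGCATT/5: at [13, 43, 60] ⇒ [18, 48, 65]
  VbrX CAAG/3: at [1, 51, 69] ⇒ [4, 54, 72]
  WciV TAAT/3: at [23, 74] ⇒ [26, 77]

Pooled cuts: [4, 18, 26, 35, 48, 54, 65, 72, 77, 87]

Fragment lengths:
  [0,4): 4 bp
  [4,18): 14 bp
  [18,26): 8 bp
  [26,35): 9 bp
  [35,48): 13 bp
  [48,54): 6 bp
  [54,65): 11 bp
  [65,72): 7 bp
  [72,77): 5 bp
  [77,87): 10 bp
  [87,97): 10 bp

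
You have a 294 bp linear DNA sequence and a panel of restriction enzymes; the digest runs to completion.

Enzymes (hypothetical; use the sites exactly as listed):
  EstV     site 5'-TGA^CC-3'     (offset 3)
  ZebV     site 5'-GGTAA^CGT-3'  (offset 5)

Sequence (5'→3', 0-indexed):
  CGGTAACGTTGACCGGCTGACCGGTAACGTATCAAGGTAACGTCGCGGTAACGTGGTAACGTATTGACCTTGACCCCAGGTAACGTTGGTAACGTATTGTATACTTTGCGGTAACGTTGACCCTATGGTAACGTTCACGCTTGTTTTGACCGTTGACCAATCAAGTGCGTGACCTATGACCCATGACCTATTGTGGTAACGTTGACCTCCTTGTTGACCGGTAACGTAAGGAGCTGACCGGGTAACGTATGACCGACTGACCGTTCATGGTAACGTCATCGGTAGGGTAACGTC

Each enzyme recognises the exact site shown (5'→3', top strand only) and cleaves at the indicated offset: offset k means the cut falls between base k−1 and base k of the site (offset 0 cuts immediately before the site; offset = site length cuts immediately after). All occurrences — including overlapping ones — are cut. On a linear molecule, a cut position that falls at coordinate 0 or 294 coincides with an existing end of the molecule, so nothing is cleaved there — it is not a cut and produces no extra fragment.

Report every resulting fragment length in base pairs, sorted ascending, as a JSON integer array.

Site scan:
  EstV (TGACC, off=3): starts [9, 17, 64, 70, 117, 146, 153, 169, 176, 183, 202, 214, 234, 249, 257] → cuts [12, 20, 67, 73, 120, 149, 156, 172, 179, 186, 205, 217, 237, 252, 260]
  ZebV (GGTAACGT, off=5): starts [1, 22, 35, 46, 54, 78, 87, 109, 126, 194, 219, 240, 268, 285] → cuts [6, 27, 40, 51, 59, 83, 92, 114, 131, 199, 224, 245, 273, 290]

Pooled cuts: [6, 12, 20, 27, 40, 51, 59, 67, 73, 83, 92, 114, 120, 131, 149, 156, 172, 179, 186, 199, 205, 217, 224, 237, 245, 252, 260, 273, 290]

Fragments:
  [0,6): 6 bp
  [6,12): 6 bp
  [12,20): 8 bp
  [20,27): 7 bp
  [27,40): 13 bp
  [40,51): 11 bp
  [51,59): 8 bp
  [59,67): 8 bp
  [67,73): 6 bp
  [73,83): 10 bp
  [83,92): 9 bp
  [92,114): 22 bp
  [114,120): 6 bp
  [120,131): 11 bp
  [131,149): 18 bp
  [149,156): 7 bp
  [156,172): 16 bp
  [172,179): 7 bp
  [179,186): 7 bp
  [186,199): 13 bp
  [199,205): 6 bp
  [205,217): 12 bp
  [217,224): 7 bp
  [224,237): 13 bp
  [237,245): 8 bp
  [245,252): 7 bp
  [252,260): 8 bp
  [260,273): 13 bp
  [273,290): 17 bp
  [290,294): 4 bp

[4,6,6,6,6,6,7,7,7,7,7,7,8,8,8,8,8,9,10,11,11,12,13,13,13,13,16,17,18,22]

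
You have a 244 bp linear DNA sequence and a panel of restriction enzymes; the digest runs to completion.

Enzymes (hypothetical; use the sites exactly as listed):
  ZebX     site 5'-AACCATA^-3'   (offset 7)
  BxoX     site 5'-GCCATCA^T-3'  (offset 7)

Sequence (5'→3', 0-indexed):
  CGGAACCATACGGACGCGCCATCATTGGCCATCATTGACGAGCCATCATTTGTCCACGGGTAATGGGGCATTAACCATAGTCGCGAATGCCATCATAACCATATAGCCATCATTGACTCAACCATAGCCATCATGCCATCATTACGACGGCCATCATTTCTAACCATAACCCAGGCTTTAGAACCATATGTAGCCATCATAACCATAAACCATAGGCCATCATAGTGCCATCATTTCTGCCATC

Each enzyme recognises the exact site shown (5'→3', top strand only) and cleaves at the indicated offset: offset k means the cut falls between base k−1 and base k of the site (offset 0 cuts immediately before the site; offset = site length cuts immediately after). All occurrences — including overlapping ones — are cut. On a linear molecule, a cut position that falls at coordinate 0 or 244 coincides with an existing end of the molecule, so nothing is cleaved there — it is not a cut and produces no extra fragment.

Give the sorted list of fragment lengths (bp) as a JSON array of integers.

Scan for sites:
  ZebX (AACCATA, off=7): starts [3, 72, 96, 119, 161, 181, 200, 207] → cuts [10, 79, 103, 126, 168, 188, 207, 214]
  BxoX (GCCATCAT, off=7): starts [17, 27, 41, 88, 105, 126, 134, 149, 192, 215, 226] → cuts [24, 34, 48, 95, 112, 133, 141, 156, 199, 222, 233]

All cut coordinates (distinct, sorted): [10, 24, 34, 48, 79, 95, 103, 112, 126, 133, 141, 156, 168, 188, 199, 207, 214, 222, 233]

Fragments:
  [0,10): 10 bp
  [10,24): 14 bp
  [24,34): 10 bp
  [34,48): 14 bp
  [48,79): 31 bp
  [79,95): 16 bp
  [95,103): 8 bp
  [103,112): 9 bp
  [112,126): 14 bp
  [126,133): 7 bp
  [133,141): 8 bp
  [141,156): 15 bp
  [156,168): 12 bp
  [168,188): 20 bp
  [188,199): 11 bp
  [199,207): 8 bp
  [207,214): 7 bp
  [214,222): 8 bp
  [222,233): 11 bp
  [233,244): 11 bp

[7,7,8,8,8,8,9,10,10,11,11,11,12,14,14,14,15,16,20,31]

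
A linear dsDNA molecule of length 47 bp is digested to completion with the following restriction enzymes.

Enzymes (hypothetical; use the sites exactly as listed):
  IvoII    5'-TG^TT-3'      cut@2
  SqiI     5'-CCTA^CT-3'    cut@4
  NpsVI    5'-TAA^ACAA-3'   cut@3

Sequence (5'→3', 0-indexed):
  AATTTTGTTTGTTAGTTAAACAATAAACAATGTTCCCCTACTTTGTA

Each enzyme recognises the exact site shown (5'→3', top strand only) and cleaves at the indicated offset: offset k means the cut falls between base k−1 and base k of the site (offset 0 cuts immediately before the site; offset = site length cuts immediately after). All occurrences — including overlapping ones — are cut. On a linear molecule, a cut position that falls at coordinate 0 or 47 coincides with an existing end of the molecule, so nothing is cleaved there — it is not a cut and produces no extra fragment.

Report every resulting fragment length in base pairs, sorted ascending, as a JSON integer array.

Site scan:
  IvoII TGTT/2: at [5, 9, 30] ⇒ [7, 11, 32]
  SqiI CCTACT/4: at [36] ⇒ [40]
  NpsVI TAAACAA/3: at [16, 23] ⇒ [19, 26]

Pooled cuts: [7, 11, 19, 26, 32, 40]

Fragment lengths:
  [0,7): 7 bp
  [7,11): 4 bp
  [11,19): 8 bp
  [19,26): 7 bp
  [26,32): 6 bp
  [32,40): 8 bp
  [40,47): 7 bp

[4,6,7,7,7,8,8]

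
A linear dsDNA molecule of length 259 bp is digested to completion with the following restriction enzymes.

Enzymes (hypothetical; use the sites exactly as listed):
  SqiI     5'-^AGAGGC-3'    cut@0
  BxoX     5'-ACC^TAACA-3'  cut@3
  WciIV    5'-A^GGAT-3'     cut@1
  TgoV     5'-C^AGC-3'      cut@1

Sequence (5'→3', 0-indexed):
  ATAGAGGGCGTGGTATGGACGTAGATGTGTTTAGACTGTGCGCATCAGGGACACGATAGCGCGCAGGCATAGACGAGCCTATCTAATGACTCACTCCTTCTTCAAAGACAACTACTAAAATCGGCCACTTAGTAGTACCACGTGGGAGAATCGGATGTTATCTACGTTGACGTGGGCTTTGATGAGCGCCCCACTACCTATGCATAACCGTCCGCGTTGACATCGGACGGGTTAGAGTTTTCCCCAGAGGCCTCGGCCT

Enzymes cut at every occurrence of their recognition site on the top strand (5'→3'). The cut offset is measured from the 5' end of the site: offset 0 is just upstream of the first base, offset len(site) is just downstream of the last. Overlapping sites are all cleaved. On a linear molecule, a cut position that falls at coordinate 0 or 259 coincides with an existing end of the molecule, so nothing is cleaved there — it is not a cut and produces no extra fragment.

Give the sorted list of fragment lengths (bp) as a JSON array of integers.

[14,245]

Scan for sites:
  SqiI (AGAGGC, off=0): starts [245] → cuts [245]
  BxoX (ACCTAACA, off=3): no sites
  WciIV (AGGAT, off=1): no sites
  TgoV (CAGC, off=1): no sites

All cut coordinates (distinct, sorted): [245]

Fragments:
  [0,245): 245 bp
  [245,259): 14 bp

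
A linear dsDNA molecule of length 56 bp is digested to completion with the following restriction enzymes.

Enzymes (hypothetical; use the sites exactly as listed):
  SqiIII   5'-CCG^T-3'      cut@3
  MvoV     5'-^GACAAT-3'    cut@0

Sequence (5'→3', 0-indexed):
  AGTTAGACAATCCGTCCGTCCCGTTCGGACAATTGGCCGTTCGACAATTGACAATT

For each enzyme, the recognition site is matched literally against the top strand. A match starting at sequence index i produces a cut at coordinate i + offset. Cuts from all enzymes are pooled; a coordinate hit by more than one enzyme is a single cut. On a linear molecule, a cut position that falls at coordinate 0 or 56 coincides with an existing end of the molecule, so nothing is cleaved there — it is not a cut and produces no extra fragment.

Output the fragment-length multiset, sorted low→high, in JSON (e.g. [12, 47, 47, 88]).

[3,4,4,5,5,7,7,9,12]

Site scan:
  SqiIII CCGT/3: at [11, 15, 20, 36] ⇒ [14, 18, 23, 39]
  MvoV GACAAT/0: at [5, 27, 42, 49] ⇒ [5, 27, 42, 49]

All cut coordinates (distinct, sorted): [5, 14, 18, 23, 27, 39, 42, 49]

Fragments:
  [0,5): 5 bp
  [5,14): 9 bp
  [14,18): 4 bp
  [18,23): 5 bp
  [23,27): 4 bp
  [27,39): 12 bp
  [39,42): 3 bp
  [42,49): 7 bp
  [49,56): 7 bp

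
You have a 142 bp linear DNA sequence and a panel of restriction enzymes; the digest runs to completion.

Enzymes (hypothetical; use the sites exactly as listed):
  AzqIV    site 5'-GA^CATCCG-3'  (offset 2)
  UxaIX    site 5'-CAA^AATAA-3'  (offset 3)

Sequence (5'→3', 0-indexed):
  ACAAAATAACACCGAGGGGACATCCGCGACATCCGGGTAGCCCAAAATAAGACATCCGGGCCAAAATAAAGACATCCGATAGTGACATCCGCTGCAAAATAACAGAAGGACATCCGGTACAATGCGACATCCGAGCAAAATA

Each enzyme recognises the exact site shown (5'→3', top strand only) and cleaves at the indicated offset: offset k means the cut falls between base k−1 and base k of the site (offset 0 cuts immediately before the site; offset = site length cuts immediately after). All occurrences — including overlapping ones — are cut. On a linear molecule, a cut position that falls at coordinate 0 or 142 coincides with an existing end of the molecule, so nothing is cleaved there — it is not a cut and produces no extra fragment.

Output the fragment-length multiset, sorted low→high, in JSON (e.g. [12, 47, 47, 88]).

[4,7,8,9,12,12,13,13,15,16,16,17]

Scan for sites:
  AzqIV (GACATCCG, off=2): starts [18, 27, 50, 70, 83, 108, 125] → cuts [20, 29, 52, 72, 85, 110, 127]
  UxaIX (CAAAATAA, off=3): starts [1, 42, 61, 94] → cuts [4, 45, 64, 97]

Pooled cuts: [4, 20, 29, 45, 52, 64, 72, 85, 97, 110, 127]

Fragment lengths:
  [0,4): 4 bp
  [4,20): 16 bp
  [20,29): 9 bp
  [29,45): 16 bp
  [45,52): 7 bp
  [52,64): 12 bp
  [64,72): 8 bp
  [72,85): 13 bp
  [85,97): 12 bp
  [97,110): 13 bp
  [110,127): 17 bp
  [127,142): 15 bp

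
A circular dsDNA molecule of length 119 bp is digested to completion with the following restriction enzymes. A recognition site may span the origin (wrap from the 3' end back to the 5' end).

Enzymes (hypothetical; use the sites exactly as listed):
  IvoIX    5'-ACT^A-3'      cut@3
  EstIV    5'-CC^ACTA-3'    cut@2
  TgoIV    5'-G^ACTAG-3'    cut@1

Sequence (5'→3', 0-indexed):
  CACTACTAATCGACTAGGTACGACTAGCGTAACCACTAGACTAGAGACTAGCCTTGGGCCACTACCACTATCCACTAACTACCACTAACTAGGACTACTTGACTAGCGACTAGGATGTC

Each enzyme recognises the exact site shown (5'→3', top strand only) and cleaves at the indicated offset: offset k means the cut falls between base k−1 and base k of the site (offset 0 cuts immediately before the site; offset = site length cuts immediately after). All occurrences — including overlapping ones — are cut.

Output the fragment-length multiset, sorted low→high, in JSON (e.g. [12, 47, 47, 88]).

Per-enzyme occurrences:
  IvoIX (ACTA, off=3): starts [1, 4, 12, 22, 34, 39, 46, 60, 66, 73, 77, 83, 87, 93, 101, 108] → cuts [4, 7, 15, 25, 37, 42, 49, 63, 69, 76, 80, 86, 90, 96, 104, 111]
  EstIV (CCACTA, off=2): starts [32, 58, 64, 71, 81, 118] → cuts [1, 34, 60, 66, 73, 83]
  TgoIV (GACTAG, off=1): starts [11, 21, 38, 45, 100, 107] → cuts [12, 22, 39, 46, 101, 108]

All cut coordinates (distinct, sorted): [1, 4, 7, 12, 15, 22, 25, 34, 37, 39, 42, 46, 49, 60, 63, 66, 69, 73, 76, 80, 83, 86, 90, 96, 101, 104, 108, 111]

Fragment lengths:
  1→4: 3 bp
  4→7: 3 bp
  7→12: 5 bp
  12→15: 3 bp
  15→22: 7 bp
  22→25: 3 bp
  25→34: 9 bp
  34→37: 3 bp
  37→39: 2 bp
  39→42: 3 bp
  42→46: 4 bp
  46→49: 3 bp
  49→60: 11 bp
  60→63: 3 bp
  63→66: 3 bp
  66→69: 3 bp
  69→73: 4 bp
  73→76: 3 bp
  76→80: 4 bp
  80→83: 3 bp
  83→86: 3 bp
  86→90: 4 bp
  90→96: 6 bp
  96→101: 5 bp
  101→104: 3 bp
  104→108: 4 bp
  108→111: 3 bp
  111→1 (wrap): 119-111+1 = 9 bp

[2,3,3,3,3,3,3,3,3,3,3,3,3,3,3,3,4,4,4,4,4,5,5,6,7,9,9,11]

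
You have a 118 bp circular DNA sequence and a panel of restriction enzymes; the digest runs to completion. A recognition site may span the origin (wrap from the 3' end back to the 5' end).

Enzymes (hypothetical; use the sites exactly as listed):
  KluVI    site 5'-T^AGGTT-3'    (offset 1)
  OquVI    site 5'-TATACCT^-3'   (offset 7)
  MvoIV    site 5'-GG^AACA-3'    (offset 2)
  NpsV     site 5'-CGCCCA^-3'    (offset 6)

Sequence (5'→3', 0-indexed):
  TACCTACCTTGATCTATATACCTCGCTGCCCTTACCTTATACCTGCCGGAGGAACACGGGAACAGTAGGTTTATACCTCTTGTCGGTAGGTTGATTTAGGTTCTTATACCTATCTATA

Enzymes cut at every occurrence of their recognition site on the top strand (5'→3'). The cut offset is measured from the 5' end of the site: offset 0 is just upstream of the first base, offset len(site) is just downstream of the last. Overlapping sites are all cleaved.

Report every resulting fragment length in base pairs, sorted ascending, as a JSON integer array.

Scan for sites:
  KluVI (TAGGTT, off=1): starts [65, 86, 96] → cuts [66, 87, 97]
  OquVI (TATACCT, off=7): starts [16, 37, 71, 104, 116] → cuts [5, 23, 44, 78, 111]
  MvoIV (GGAACA, off=2): starts [50, 58] → cuts [52, 60]
  NpsV (CGCCCA, off=6): no sites

All cut coordinates (distinct, sorted): [5, 23, 44, 52, 60, 66, 78, 87, 97, 111]

Fragments:
  5→23: 18 bp
  23→44: 21 bp
  44→52: 8 bp
  52→60: 8 bp
  60→66: 6 bp
  66→78: 12 bp
  78→87: 9 bp
  87→97: 10 bp
  97→111: 14 bp
  111→5 (wrap): 118-111+5 = 12 bp

[6,8,8,9,10,12,12,14,18,21]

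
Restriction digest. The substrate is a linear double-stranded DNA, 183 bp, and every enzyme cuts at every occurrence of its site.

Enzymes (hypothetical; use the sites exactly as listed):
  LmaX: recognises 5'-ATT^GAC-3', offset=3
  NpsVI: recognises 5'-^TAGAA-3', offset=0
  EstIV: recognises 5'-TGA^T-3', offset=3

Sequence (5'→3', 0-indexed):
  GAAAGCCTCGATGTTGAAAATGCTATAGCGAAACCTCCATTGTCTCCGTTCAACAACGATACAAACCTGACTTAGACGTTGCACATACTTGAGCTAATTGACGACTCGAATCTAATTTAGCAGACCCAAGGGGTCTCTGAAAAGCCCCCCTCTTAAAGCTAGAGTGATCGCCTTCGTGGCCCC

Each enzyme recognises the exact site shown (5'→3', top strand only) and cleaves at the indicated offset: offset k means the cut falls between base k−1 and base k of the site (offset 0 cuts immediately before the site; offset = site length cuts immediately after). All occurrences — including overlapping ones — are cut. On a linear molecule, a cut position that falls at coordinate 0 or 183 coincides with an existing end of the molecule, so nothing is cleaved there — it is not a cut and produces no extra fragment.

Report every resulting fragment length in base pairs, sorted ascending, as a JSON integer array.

Scan for sites:
  LmaX ATTGAC/3: at [96] ⇒ [99]
  NpsVI (TAGAA, off=0): no sites
  EstIV TGAT/3: at [164] ⇒ [167]

All cut coordinates (distinct, sorted): [99, 167]

Fragments:
  [0,99): 99 bp
  [99,167): 68 bp
  [167,183): 16 bp

[16,68,99]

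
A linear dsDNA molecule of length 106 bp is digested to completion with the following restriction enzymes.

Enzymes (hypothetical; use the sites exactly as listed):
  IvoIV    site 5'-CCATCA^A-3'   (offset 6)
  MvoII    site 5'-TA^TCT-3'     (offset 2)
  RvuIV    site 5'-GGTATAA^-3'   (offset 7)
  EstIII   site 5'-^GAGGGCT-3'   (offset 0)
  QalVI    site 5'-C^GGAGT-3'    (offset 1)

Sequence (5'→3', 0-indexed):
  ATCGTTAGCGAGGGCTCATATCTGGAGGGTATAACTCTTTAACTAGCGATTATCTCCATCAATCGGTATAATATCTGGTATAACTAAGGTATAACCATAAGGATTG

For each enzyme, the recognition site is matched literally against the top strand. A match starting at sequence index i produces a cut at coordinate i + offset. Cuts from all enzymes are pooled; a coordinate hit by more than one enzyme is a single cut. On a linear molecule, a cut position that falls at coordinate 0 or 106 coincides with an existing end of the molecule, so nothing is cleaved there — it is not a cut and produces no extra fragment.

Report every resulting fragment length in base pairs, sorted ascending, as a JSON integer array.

[2,9,9,10,10,11,11,12,14,18]

Per-enzyme occurrences:
  IvoIV CCATCAA/6: at [55] ⇒ [61]
  MvoII TATCT/2: at [18, 50, 71] ⇒ [20, 52, 73]
  RvuIV GGTATAA/7: at [27, 64, 76, 87] ⇒ [34, 71, 83, 94]
  EstIII GAGGGCT/0: at [9] ⇒ [9]
  QalVI (CGGAGT, off=1): no sites

All cut coordinates (distinct, sorted): [9, 20, 34, 52, 61, 71, 73, 83, 94]

Fragments:
  [0,9): 9 bp
  [9,20): 11 bp
  [20,34): 14 bp
  [34,52): 18 bp
  [52,61): 9 bp
  [61,71): 10 bp
  [71,73): 2 bp
  [73,83): 10 bp
  [83,94): 11 bp
  [94,106): 12 bp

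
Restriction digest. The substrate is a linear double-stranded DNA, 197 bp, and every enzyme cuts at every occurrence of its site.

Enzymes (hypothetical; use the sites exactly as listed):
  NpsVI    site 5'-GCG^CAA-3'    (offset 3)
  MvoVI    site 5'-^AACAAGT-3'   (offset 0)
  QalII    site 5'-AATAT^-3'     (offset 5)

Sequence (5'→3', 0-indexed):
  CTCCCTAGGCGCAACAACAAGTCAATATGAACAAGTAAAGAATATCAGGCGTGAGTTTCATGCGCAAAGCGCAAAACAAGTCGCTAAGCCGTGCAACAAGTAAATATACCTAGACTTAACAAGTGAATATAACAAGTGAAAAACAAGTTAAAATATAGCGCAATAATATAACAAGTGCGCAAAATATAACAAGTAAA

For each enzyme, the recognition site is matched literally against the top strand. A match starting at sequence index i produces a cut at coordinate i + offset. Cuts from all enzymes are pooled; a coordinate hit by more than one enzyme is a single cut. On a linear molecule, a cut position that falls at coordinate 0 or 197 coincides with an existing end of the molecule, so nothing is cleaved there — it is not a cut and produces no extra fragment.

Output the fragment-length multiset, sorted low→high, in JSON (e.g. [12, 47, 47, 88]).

[1,3,4,4,7,8,9,10,10,10,11,11,13,13,13,15,16,19,20]

Per-enzyme occurrences:
  NpsVI GCGCAA/3: at [8, 61, 68, 157, 176] ⇒ [11, 64, 71, 160, 179]
  MvoVI AACAAGT/0: at [15, 29, 74, 94, 117, 130, 141, 169, 187] ⇒ [15, 29, 74, 94, 117, 130, 141, 169, 187]
  QalII AATAT/5: at [23, 40, 102, 125, 151, 164, 182] ⇒ [28, 45, 107, 130, 156, 169, 187]

Pooled cuts: [11, 15, 28, 29, 45, 64, 71, 74, 94, 107, 117, 130, 141, 156, 160, 169, 179, 187]

Fragments:
  [0,11): 11 bp
  [11,15): 4 bp
  [15,28): 13 bp
  [28,29): 1 bp
  [29,45): 16 bp
  [45,64): 19 bp
  [64,71): 7 bp
  [71,74): 3 bp
  [74,94): 20 bp
  [94,107): 13 bp
  [107,117): 10 bp
  [117,130): 13 bp
  [130,141): 11 bp
  [141,156): 15 bp
  [156,160): 4 bp
  [160,169): 9 bp
  [169,179): 10 bp
  [179,187): 8 bp
  [187,197): 10 bp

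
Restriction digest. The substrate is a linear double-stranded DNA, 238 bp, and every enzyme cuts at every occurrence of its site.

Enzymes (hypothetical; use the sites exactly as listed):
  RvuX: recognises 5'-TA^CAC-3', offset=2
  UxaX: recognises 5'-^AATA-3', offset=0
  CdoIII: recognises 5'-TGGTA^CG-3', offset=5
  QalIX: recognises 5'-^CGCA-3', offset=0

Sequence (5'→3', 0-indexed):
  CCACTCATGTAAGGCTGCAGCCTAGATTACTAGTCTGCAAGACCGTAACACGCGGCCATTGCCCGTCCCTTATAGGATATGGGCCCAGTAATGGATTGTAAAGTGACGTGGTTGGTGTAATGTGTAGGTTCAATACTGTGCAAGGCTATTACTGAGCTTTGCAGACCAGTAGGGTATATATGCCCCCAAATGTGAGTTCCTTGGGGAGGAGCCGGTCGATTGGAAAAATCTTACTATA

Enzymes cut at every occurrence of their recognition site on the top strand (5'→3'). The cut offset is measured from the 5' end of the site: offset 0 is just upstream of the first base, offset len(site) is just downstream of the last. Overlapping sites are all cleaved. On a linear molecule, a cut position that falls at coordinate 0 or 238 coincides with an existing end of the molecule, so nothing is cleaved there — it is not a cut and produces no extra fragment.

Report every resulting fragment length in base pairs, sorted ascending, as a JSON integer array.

Site scan:
  RvuX (TACAC, off=2): no sites
  UxaX AATA/0: at [131] ⇒ [131]
  CdoIII (TGGTACG, off=5): no sites
  QalIX (CGCA, off=0): no sites

Pooled cuts: [131]

Fragments:
  [0,131): 131 bp
  [131,238): 107 bp

[107,131]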